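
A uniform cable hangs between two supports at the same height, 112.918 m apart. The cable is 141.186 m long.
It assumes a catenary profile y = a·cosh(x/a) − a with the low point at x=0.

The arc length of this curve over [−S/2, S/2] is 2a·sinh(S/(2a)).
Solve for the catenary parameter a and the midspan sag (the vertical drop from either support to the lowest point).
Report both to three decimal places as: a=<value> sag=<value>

seed: a₀ = √(S³/(24(L−S))) = √(112.918³/(24·28.268)) = 46.067177
iter 1: u=1.225580  f(a)=+2.201e+00  f'(a)=-1.422e+00  a ← 46.067177 − (+2.201e+00/-1.422e+00) = 47.614924
iter 2: u=1.185742  f(a)=+1.158e-01  f'(a)=-1.276e+00  a ← 47.614924 − (+1.158e-01/-1.276e+00) = 47.705667
iter 3: u=1.183486  f(a)=+3.598e-04  f'(a)=-1.268e+00  a ← 47.705667 − (+3.598e-04/-1.268e+00) = 47.705950
iter 4: u=1.183479  f(a)=+3.498e-09  f'(a)=-1.268e+00  a ← 47.705950 − (+3.498e-09/-1.268e+00) = 47.705950
iter 5: u=1.183479  f(a)=-2.842e-14  f'(a)=-1.268e+00  a ← 47.705950 − (-2.842e-14/-1.268e+00) = 47.705950
converged: |Δa| < 1e-12 after 5 iterations
sag = a·(cosh(S/(2a)) − 1) = 47.705950·(cosh(1.183479) − 1) = 37.495161
T_max/T_min = cosh(S/(2a)) = 1.785964

a=47.706 sag=37.495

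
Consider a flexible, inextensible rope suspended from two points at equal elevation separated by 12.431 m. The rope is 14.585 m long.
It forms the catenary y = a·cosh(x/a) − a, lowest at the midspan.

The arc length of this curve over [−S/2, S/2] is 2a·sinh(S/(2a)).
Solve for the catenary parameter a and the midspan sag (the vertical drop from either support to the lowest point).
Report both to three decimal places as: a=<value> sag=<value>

a=6.248 sag=3.355

seed: a₀ = √(S³/(24(L−S))) = √(12.431³/(24·2.154)) = 6.095799
iter 1: u=1.019637  f(a)=+1.148e-01  f'(a)=-7.830e-01  a ← 6.095799 − (+1.148e-01/-7.830e-01) = 6.242398
iter 2: u=0.995691  f(a)=+4.271e-03  f'(a)=-7.257e-01  a ← 6.242398 − (+4.271e-03/-7.257e-01) = 6.248284
iter 3: u=0.994753  f(a)=+6.420e-06  f'(a)=-7.235e-01  a ← 6.248284 − (+6.420e-06/-7.235e-01) = 6.248293
iter 4: u=0.994752  f(a)=+1.456e-11  f'(a)=-7.235e-01  a ← 6.248293 − (+1.456e-11/-7.235e-01) = 6.248293
iter 5: u=0.994752  f(a)=+1.776e-15  f'(a)=-7.235e-01  a ← 6.248293 − (+1.776e-15/-7.235e-01) = 6.248293
converged: |Δa| < 1e-12 after 5 iterations
sag = a·(cosh(S/(2a)) − 1) = 6.248293·(cosh(0.994752) − 1) = 3.354921
T_max/T_min = cosh(S/(2a)) = 1.536934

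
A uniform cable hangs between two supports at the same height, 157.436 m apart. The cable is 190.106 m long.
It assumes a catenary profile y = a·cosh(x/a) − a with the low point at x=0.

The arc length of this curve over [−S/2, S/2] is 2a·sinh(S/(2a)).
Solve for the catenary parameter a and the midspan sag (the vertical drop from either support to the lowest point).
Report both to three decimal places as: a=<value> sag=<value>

a=72.645 sag=46.989

seed: a₀ = √(S³/(24(L−S))) = √(157.436³/(24·32.670)) = 70.546567
iter 1: u=1.115830  f(a)=+2.095e+00  f'(a)=-1.047e+00  a ← 70.546567 − (+2.095e+00/-1.047e+00) = 72.548147
iter 2: u=1.085045  f(a)=+9.248e-02  f'(a)=-9.562e-01  a ← 72.548147 − (+9.248e-02/-9.562e-01) = 72.644860
iter 3: u=1.083600  f(a)=+1.986e-04  f'(a)=-9.521e-01  a ← 72.644860 − (+1.986e-04/-9.521e-01) = 72.645069
iter 4: u=1.083597  f(a)=+9.201e-10  f'(a)=-9.521e-01  a ← 72.645069 − (+9.201e-10/-9.521e-01) = 72.645069
iter 5: u=1.083597  f(a)=-2.842e-14  f'(a)=-9.521e-01  a ← 72.645069 − (-2.842e-14/-9.521e-01) = 72.645069
converged: |Δa| < 1e-12 after 5 iterations
sag = a·(cosh(S/(2a)) − 1) = 72.645069·(cosh(1.083597) − 1) = 46.989286
T_max/T_min = cosh(S/(2a)) = 1.646834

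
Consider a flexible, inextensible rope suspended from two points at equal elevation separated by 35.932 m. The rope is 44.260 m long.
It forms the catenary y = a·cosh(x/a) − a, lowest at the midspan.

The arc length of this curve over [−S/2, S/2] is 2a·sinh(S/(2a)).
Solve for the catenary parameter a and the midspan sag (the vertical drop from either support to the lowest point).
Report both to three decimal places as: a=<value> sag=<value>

a=15.739 sag=11.417

seed: a₀ = √(S³/(24(L−S))) = √(35.932³/(24·8.328)) = 15.235128
iter 1: u=1.179248  f(a)=+5.986e-01  f'(a)=-1.253e+00  a ← 15.235128 − (+5.986e-01/-1.253e+00) = 15.712849
iter 2: u=1.143395  f(a)=+2.931e-02  f'(a)=-1.133e+00  a ← 15.712849 − (+2.931e-02/-1.133e+00) = 15.738716
iter 3: u=1.141516  f(a)=+7.827e-05  f'(a)=-1.127e+00  a ← 15.738716 − (+7.827e-05/-1.127e+00) = 15.738785
iter 4: u=1.141511  f(a)=+5.615e-10  f'(a)=-1.127e+00  a ← 15.738785 − (+5.615e-10/-1.127e+00) = 15.738785
iter 5: u=1.141511  f(a)=-7.105e-15  f'(a)=-1.127e+00  a ← 15.738785 − (-7.105e-15/-1.127e+00) = 15.738785
converged: |Δa| < 1e-12 after 5 iterations
sag = a·(cosh(S/(2a)) − 1) = 15.738785·(cosh(1.141511) − 1) = 11.417177
T_max/T_min = cosh(S/(2a)) = 1.725417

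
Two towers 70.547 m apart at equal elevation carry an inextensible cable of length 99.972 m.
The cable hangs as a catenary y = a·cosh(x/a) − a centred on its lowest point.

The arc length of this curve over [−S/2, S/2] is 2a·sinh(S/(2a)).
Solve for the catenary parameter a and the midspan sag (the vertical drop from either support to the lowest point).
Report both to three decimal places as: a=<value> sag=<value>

a=23.577 sag=31.690

seed: a₀ = √(S³/(24(L−S))) = √(70.547³/(24·29.425)) = 22.297387
iter 1: u=1.581957  f(a)=+3.909e+00  f'(a)=-3.362e+00  a ← 22.297387 − (+3.909e+00/-3.362e+00) = 23.460232
iter 2: u=1.503544  f(a)=+3.266e-01  f'(a)=-2.821e+00  a ← 23.460232 − (+3.266e-01/-2.821e+00) = 23.575999
iter 3: u=1.496161  f(a)=+2.740e-03  f'(a)=-2.774e+00  a ← 23.575999 − (+2.740e-03/-2.774e+00) = 23.576987
iter 4: u=1.496099  f(a)=+1.963e-07  f'(a)=-2.774e+00  a ← 23.576987 − (+1.963e-07/-2.774e+00) = 23.576987
iter 5: u=1.496099  f(a)=-1.421e-14  f'(a)=-2.774e+00  a ← 23.576987 − (-1.421e-14/-2.774e+00) = 23.576987
converged: |Δa| < 1e-12 after 5 iterations
sag = a·(cosh(S/(2a)) − 1) = 23.576987·(cosh(1.496099) − 1) = 31.690314
T_max/T_min = cosh(S/(2a)) = 2.344121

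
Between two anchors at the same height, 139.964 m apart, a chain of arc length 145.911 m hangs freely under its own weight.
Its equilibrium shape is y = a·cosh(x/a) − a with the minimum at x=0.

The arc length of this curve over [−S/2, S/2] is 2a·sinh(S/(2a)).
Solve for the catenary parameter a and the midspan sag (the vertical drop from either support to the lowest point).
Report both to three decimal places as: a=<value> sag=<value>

a=139.477 sag=17.928

seed: a₀ = √(S³/(24(L−S))) = √(139.964³/(24·5.947)) = 138.602138
iter 1: u=0.504913  f(a)=+7.627e-02  f'(a)=-8.802e-02  a ← 138.602138 − (+7.627e-02/-8.802e-02) = 139.468598
iter 2: u=0.501776  f(a)=+7.211e-04  f'(a)=-8.636e-02  a ← 139.468598 − (+7.211e-04/-8.636e-02) = 139.476947
iter 3: u=0.501746  f(a)=+6.583e-08  f'(a)=-8.635e-02  a ← 139.476947 − (+6.583e-08/-8.635e-02) = 139.476948
iter 4: u=0.501746  f(a)=+0.000e+00  f'(a)=-8.635e-02  a ← 139.476948 − (+0.000e+00/-8.635e-02) = 139.476948
converged: |Δa| < 1e-12 after 4 iterations
sag = a·(cosh(S/(2a)) − 1) = 139.476948·(cosh(0.501746) − 1) = 17.928020
T_max/T_min = cosh(S/(2a)) = 1.128538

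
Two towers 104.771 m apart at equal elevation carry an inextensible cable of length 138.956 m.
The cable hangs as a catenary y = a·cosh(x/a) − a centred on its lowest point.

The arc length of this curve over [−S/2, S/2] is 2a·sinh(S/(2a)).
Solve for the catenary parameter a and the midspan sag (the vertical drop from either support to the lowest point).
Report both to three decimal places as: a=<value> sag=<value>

seed: a₀ = √(S³/(24(L−S))) = √(104.771³/(24·34.185)) = 37.440205
iter 1: u=1.399178  f(a)=+3.506e+00  f'(a)=-2.210e+00  a ← 37.440205 − (+3.506e+00/-2.210e+00) = 39.027187
iter 2: u=1.342282  f(a)=+2.353e-01  f'(a)=-1.922e+00  a ← 39.027187 − (+2.353e-01/-1.922e+00) = 39.149590
iter 3: u=1.338086  f(a)=+1.228e-03  f'(a)=-1.902e+00  a ← 39.149590 − (+1.228e-03/-1.902e+00) = 39.150235
iter 4: u=1.338063  f(a)=+3.381e-08  f'(a)=-1.902e+00  a ← 39.150235 − (+3.381e-08/-1.902e+00) = 39.150235
iter 5: u=1.338063  f(a)=+0.000e+00  f'(a)=-1.902e+00  a ← 39.150235 − (+0.000e+00/-1.902e+00) = 39.150235
converged: |Δa| < 1e-12 after 5 iterations
sag = a·(cosh(S/(2a)) − 1) = 39.150235·(cosh(1.338063) − 1) = 40.598955
T_max/T_min = cosh(S/(2a)) = 2.037004

a=39.150 sag=40.599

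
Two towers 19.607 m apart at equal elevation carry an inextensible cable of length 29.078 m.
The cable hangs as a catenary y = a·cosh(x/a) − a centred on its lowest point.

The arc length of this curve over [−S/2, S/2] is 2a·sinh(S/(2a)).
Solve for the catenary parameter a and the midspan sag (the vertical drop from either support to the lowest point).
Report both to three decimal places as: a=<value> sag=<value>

seed: a₀ = √(S³/(24(L−S))) = √(19.607³/(24·9.471)) = 5.758551
iter 1: u=1.702425  f(a)=+1.471e+00  f'(a)=-4.347e+00  a ← 5.758551 − (+1.471e+00/-4.347e+00) = 6.096976
iter 2: u=1.607928  f(a)=+1.397e-01  f'(a)=-3.557e+00  a ← 6.096976 − (+1.397e-01/-3.557e+00) = 6.136233
iter 3: u=1.597641  f(a)=+1.550e-03  f'(a)=-3.479e+00  a ← 6.136233 − (+1.550e-03/-3.479e+00) = 6.136679
iter 4: u=1.597525  f(a)=+1.957e-07  f'(a)=-3.478e+00  a ← 6.136679 − (+1.957e-07/-3.478e+00) = 6.136679
iter 5: u=1.597525  f(a)=-3.553e-15  f'(a)=-3.478e+00  a ← 6.136679 − (-3.553e-15/-3.478e+00) = 6.136679
converged: |Δa| < 1e-12 after 5 iterations
sag = a·(cosh(S/(2a)) − 1) = 6.136679·(cosh(1.597525) − 1) = 9.644365
T_max/T_min = cosh(S/(2a)) = 2.571593

a=6.137 sag=9.644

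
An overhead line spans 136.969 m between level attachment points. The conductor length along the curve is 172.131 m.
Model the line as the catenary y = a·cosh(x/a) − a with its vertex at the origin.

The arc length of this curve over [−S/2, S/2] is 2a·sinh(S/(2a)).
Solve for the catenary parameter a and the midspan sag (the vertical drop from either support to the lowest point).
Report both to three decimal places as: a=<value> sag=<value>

seed: a₀ = √(S³/(24(L−S))) = √(136.969³/(24·35.162)) = 55.181185
iter 1: u=1.241084  f(a)=+2.809e+00  f'(a)=-1.482e+00  a ← 55.181185 − (+2.809e+00/-1.482e+00) = 57.077119
iter 2: u=1.199859  f(a)=+1.513e-01  f'(a)=-1.326e+00  a ← 57.077119 − (+1.513e-01/-1.326e+00) = 57.191200
iter 3: u=1.197466  f(a)=+4.940e-04  f'(a)=-1.317e+00  a ← 57.191200 − (+4.940e-04/-1.317e+00) = 57.191575
iter 4: u=1.197458  f(a)=+5.304e-09  f'(a)=-1.317e+00  a ← 57.191575 − (+5.304e-09/-1.317e+00) = 57.191575
iter 5: u=1.197458  f(a)=+0.000e+00  f'(a)=-1.317e+00  a ← 57.191575 − (+0.000e+00/-1.317e+00) = 57.191575
converged: |Δa| < 1e-12 after 5 iterations
sag = a·(cosh(S/(2a)) − 1) = 57.191575·(cosh(1.197458) − 1) = 46.143543
T_max/T_min = cosh(S/(2a)) = 1.806824

a=57.192 sag=46.144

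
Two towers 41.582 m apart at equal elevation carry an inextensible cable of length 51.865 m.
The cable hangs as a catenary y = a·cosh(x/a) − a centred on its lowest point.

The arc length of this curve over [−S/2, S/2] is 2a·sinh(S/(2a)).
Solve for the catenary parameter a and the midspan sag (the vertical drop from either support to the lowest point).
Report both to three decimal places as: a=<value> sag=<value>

a=17.669 sag=13.711

seed: a₀ = √(S³/(24(L−S))) = √(41.582³/(24·10.283)) = 17.068389
iter 1: u=1.218100  f(a)=+7.904e-01  f'(a)=-1.393e+00  a ← 17.068389 − (+7.904e-01/-1.393e+00) = 17.635613
iter 2: u=1.178921  f(a)=+4.111e-02  f'(a)=-1.252e+00  a ← 17.635613 − (+4.111e-02/-1.252e+00) = 17.668451
iter 3: u=1.176730  f(a)=+1.247e-04  f'(a)=-1.244e+00  a ← 17.668451 − (+1.247e-04/-1.244e+00) = 17.668552
iter 4: u=1.176723  f(a)=+1.156e-09  f'(a)=-1.244e+00  a ← 17.668552 − (+1.156e-09/-1.244e+00) = 17.668552
iter 5: u=1.176723  f(a)=+0.000e+00  f'(a)=-1.244e+00  a ← 17.668552 − (+0.000e+00/-1.244e+00) = 17.668552
converged: |Δa| < 1e-12 after 5 iterations
sag = a·(cosh(S/(2a)) − 1) = 17.668552·(cosh(1.176723) − 1) = 13.710936
T_max/T_min = cosh(S/(2a)) = 1.776008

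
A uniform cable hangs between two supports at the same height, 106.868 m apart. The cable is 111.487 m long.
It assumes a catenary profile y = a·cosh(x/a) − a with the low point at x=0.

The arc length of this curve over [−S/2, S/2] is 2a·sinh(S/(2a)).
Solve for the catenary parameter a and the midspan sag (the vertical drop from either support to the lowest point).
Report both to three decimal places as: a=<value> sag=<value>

a=105.602 sag=13.810

seed: a₀ = √(S³/(24(L−S))) = √(106.868³/(24·4.619)) = 104.928127
iter 1: u=0.509244  f(a)=+6.026e-02  f'(a)=-9.035e-02  a ← 104.928127 − (+6.026e-02/-9.035e-02) = 105.595157
iter 2: u=0.506027  f(a)=+5.795e-04  f'(a)=-8.862e-02  a ← 105.595157 − (+5.795e-04/-8.862e-02) = 105.601696
iter 3: u=0.505996  f(a)=+5.474e-08  f'(a)=-8.860e-02  a ← 105.601696 − (+5.474e-08/-8.860e-02) = 105.601697
iter 4: u=0.505996  f(a)=+0.000e+00  f'(a)=-8.860e-02  a ← 105.601697 − (+0.000e+00/-8.860e-02) = 105.601697
converged: |Δa| < 1e-12 after 4 iterations
sag = a·(cosh(S/(2a)) − 1) = 105.601697·(cosh(0.505996) − 1) = 13.809593
T_max/T_min = cosh(S/(2a)) = 1.130771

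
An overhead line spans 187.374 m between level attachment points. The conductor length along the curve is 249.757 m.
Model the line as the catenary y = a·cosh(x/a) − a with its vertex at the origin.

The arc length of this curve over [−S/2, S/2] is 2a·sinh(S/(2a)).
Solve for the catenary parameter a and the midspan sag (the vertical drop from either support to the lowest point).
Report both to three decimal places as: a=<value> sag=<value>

a=69.372 sag=73.482

seed: a₀ = √(S³/(24(L−S))) = √(187.374³/(24·62.383)) = 66.286524
iter 1: u=1.413364  f(a)=+6.536e+00  f'(a)=-2.286e+00  a ← 66.286524 − (+6.536e+00/-2.286e+00) = 69.145393
iter 2: u=1.354928  f(a)=+4.466e-01  f'(a)=-1.983e+00  a ← 69.145393 − (+4.466e-01/-1.983e+00) = 69.370561
iter 3: u=1.350530  f(a)=+2.424e-03  f'(a)=-1.962e+00  a ← 69.370561 − (+2.424e-03/-1.962e+00) = 69.371796
iter 4: u=1.350506  f(a)=+7.222e-08  f'(a)=-1.962e+00  a ← 69.371796 − (+7.222e-08/-1.962e+00) = 69.371796
iter 5: u=1.350506  f(a)=+2.842e-14  f'(a)=-1.962e+00  a ← 69.371796 − (+2.842e-14/-1.962e+00) = 69.371796
converged: |Δa| < 1e-12 after 5 iterations
sag = a·(cosh(S/(2a)) − 1) = 69.371796·(cosh(1.350506) − 1) = 73.481576
T_max/T_min = cosh(S/(2a)) = 2.059243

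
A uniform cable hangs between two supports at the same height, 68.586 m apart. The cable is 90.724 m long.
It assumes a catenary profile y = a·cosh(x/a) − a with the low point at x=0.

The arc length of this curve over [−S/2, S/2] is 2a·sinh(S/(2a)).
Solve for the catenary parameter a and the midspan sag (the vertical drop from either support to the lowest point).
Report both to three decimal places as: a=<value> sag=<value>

a=25.756 sag=26.408

seed: a₀ = √(S³/(24(L−S))) = √(68.586³/(24·22.138)) = 24.642139
iter 1: u=1.391641  f(a)=+2.245e+00  f'(a)=-2.170e+00  a ← 24.642139 − (+2.245e+00/-2.170e+00) = 25.676966
iter 2: u=1.335555  f(a)=+1.492e-01  f'(a)=-1.890e+00  a ← 25.676966 − (+1.492e-01/-1.890e+00) = 25.755893
iter 3: u=1.331462  f(a)=+7.622e-04  f'(a)=-1.871e+00  a ← 25.755893 − (+7.622e-04/-1.871e+00) = 25.756300
iter 4: u=1.331441  f(a)=+2.012e-08  f'(a)=-1.871e+00  a ← 25.756300 − (+2.012e-08/-1.871e+00) = 25.756300
iter 5: u=1.331441  f(a)=+0.000e+00  f'(a)=-1.871e+00  a ← 25.756300 − (+0.000e+00/-1.871e+00) = 25.756300
converged: |Δa| < 1e-12 after 5 iterations
sag = a·(cosh(S/(2a)) − 1) = 25.756300·(cosh(1.331441) − 1) = 26.407845
T_max/T_min = cosh(S/(2a)) = 2.025297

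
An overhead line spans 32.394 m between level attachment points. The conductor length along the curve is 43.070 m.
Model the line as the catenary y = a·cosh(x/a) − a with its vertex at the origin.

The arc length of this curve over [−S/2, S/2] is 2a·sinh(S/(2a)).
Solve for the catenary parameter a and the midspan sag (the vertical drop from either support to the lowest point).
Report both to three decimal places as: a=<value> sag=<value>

a=12.049 sag=12.627

seed: a₀ = √(S³/(24(L−S))) = √(32.394³/(24·10.676)) = 11.518262
iter 1: u=1.406202  f(a)=+1.107e+00  f'(a)=-2.247e+00  a ← 11.518262 − (+1.107e+00/-2.247e+00) = 12.010714
iter 2: u=1.348546  f(a)=+7.493e-02  f'(a)=-1.952e+00  a ← 12.010714 − (+7.493e-02/-1.952e+00) = 12.049094
iter 3: u=1.344251  f(a)=+3.986e-04  f'(a)=-1.932e+00  a ← 12.049094 − (+3.986e-04/-1.932e+00) = 12.049300
iter 4: u=1.344227  f(a)=+1.142e-08  f'(a)=-1.931e+00  a ← 12.049300 − (+1.142e-08/-1.931e+00) = 12.049300
iter 5: u=1.344227  f(a)=+0.000e+00  f'(a)=-1.931e+00  a ← 12.049300 − (+0.000e+00/-1.931e+00) = 12.049300
converged: |Δa| < 1e-12 after 5 iterations
sag = a·(cosh(S/(2a)) − 1) = 12.049300·(cosh(1.344227) − 1) = 12.627447
T_max/T_min = cosh(S/(2a)) = 2.047982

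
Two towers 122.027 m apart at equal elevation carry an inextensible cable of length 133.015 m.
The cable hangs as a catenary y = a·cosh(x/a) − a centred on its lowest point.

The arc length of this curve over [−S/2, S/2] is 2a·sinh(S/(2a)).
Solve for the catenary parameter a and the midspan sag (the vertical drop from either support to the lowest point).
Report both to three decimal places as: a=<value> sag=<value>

seed: a₀ = √(S³/(24(L−S))) = √(122.027³/(24·10.988)) = 83.007810
iter 1: u=0.735033  f(a)=+3.007e-01  f'(a)=-2.793e-01  a ← 83.007810 − (+3.007e-01/-2.793e-01) = 84.084225
iter 2: u=0.725624  f(a)=+5.949e-03  f'(a)=-2.684e-01  a ← 84.084225 − (+5.949e-03/-2.684e-01) = 84.106391
iter 3: u=0.725432  f(a)=+2.433e-06  f'(a)=-2.682e-01  a ← 84.106391 − (+2.433e-06/-2.682e-01) = 84.106400
iter 4: u=0.725432  f(a)=+3.979e-13  f'(a)=-2.682e-01  a ← 84.106400 − (+3.979e-13/-2.682e-01) = 84.106400
converged: |Δa| < 1e-12 after 4 iterations
sag = a·(cosh(S/(2a)) − 1) = 84.106400·(cosh(0.725432) − 1) = 23.118290
T_max/T_min = cosh(S/(2a)) = 1.274870

a=84.106 sag=23.118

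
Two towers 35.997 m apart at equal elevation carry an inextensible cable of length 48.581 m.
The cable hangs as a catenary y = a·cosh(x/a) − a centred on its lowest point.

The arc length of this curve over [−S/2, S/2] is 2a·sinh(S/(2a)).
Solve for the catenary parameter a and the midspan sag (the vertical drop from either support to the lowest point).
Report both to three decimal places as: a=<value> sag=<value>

seed: a₀ = √(S³/(24(L−S))) = √(35.997³/(24·12.584)) = 12.427520
iter 1: u=1.448278  f(a)=+1.388e+00  f'(a)=-2.483e+00  a ← 12.427520 − (+1.388e+00/-2.483e+00) = 12.986356
iter 2: u=1.385955  f(a)=+9.909e-02  f'(a)=-2.140e+00  a ← 12.986356 − (+9.909e-02/-2.140e+00) = 13.032658
iter 3: u=1.381031  f(a)=+5.911e-04  f'(a)=-2.115e+00  a ← 13.032658 − (+5.911e-04/-2.115e+00) = 13.032938
iter 4: u=1.381001  f(a)=+2.132e-08  f'(a)=-2.114e+00  a ← 13.032938 − (+2.132e-08/-2.114e+00) = 13.032938
iter 5: u=1.381001  f(a)=-1.421e-14  f'(a)=-2.114e+00  a ← 13.032938 − (-1.421e-14/-2.114e+00) = 13.032938
converged: |Δa| < 1e-12 after 5 iterations
sag = a·(cosh(S/(2a)) − 1) = 13.032938·(cosh(1.381001) − 1) = 14.533089
T_max/T_min = cosh(S/(2a)) = 2.115105

a=13.033 sag=14.533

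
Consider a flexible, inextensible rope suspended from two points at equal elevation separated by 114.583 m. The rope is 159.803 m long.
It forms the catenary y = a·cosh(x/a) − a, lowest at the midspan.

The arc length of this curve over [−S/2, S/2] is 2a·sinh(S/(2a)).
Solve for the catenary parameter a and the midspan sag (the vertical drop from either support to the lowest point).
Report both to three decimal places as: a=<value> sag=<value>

seed: a₀ = √(S³/(24(L−S))) = √(114.583³/(24·45.220)) = 37.231401
iter 1: u=1.538795  f(a)=+5.666e+00  f'(a)=-3.055e+00  a ← 37.231401 − (+5.666e+00/-3.055e+00) = 39.085899
iter 2: u=1.465784  f(a)=+4.508e-01  f'(a)=-2.587e+00  a ← 39.085899 − (+4.508e-01/-2.587e+00) = 39.260193
iter 3: u=1.459277  f(a)=+3.400e-03  f'(a)=-2.548e+00  a ← 39.260193 − (+3.400e-03/-2.548e+00) = 39.261528
iter 4: u=1.459227  f(a)=+1.966e-07  f'(a)=-2.547e+00  a ← 39.261528 − (+1.966e-07/-2.547e+00) = 39.261528
iter 5: u=1.459227  f(a)=+0.000e+00  f'(a)=-2.547e+00  a ← 39.261528 − (+0.000e+00/-2.547e+00) = 39.261528
converged: |Δa| < 1e-12 after 5 iterations
sag = a·(cosh(S/(2a)) − 1) = 39.261528·(cosh(1.459227) − 1) = 49.764970
T_max/T_min = cosh(S/(2a)) = 2.267525

a=39.262 sag=49.765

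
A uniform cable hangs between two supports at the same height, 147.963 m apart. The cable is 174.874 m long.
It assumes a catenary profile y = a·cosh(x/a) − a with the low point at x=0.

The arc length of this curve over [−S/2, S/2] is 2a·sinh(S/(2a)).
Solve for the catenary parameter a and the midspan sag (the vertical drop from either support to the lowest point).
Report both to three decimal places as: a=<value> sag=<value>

seed: a₀ = √(S³/(24(L−S))) = √(147.963³/(24·26.911)) = 70.820527
iter 1: u=1.044634  f(a)=+1.507e+00  f'(a)=-8.462e-01  a ← 70.820527 − (+1.507e+00/-8.462e-01) = 72.601504
iter 2: u=1.019008  f(a)=+5.872e-02  f'(a)=-7.814e-01  a ← 72.601504 − (+5.872e-02/-7.814e-01) = 72.676652
iter 3: u=1.017954  f(a)=+9.716e-05  f'(a)=-7.788e-01  a ← 72.676652 − (+9.716e-05/-7.788e-01) = 72.676776
iter 4: u=1.017952  f(a)=+2.670e-10  f'(a)=-7.788e-01  a ← 72.676776 − (+2.670e-10/-7.788e-01) = 72.676776
iter 5: u=1.017952  f(a)=-2.842e-14  f'(a)=-7.788e-01  a ← 72.676776 − (-2.842e-14/-7.788e-01) = 72.676776
converged: |Δa| < 1e-12 after 5 iterations
sag = a·(cosh(S/(2a)) − 1) = 72.676776·(cosh(1.017952) − 1) = 41.020817
T_max/T_min = cosh(S/(2a)) = 1.564428

a=72.677 sag=41.021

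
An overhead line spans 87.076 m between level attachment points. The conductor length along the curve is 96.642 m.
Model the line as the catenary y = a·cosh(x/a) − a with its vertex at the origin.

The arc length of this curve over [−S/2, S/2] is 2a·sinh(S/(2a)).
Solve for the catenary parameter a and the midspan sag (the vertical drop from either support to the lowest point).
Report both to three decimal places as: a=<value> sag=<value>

a=54.488 sag=18.340

seed: a₀ = √(S³/(24(L−S))) = √(87.076³/(24·9.566)) = 53.626184
iter 1: u=0.811880  f(a)=+3.203e-01  f'(a)=-3.808e-01  a ← 53.626184 − (+3.203e-01/-3.808e-01) = 54.467120
iter 2: u=0.799345  f(a)=+7.689e-03  f'(a)=-3.628e-01  a ← 54.467120 − (+7.689e-03/-3.628e-01) = 54.488316
iter 3: u=0.799034  f(a)=+4.673e-06  f'(a)=-3.623e-01  a ← 54.488316 − (+4.673e-06/-3.623e-01) = 54.488329
iter 4: u=0.799034  f(a)=+1.748e-12  f'(a)=-3.623e-01  a ← 54.488329 − (+1.748e-12/-3.623e-01) = 54.488329
converged: |Δa| < 1e-12 after 4 iterations
sag = a·(cosh(S/(2a)) − 1) = 54.488329·(cosh(0.799034) − 1) = 18.339530
T_max/T_min = cosh(S/(2a)) = 1.336577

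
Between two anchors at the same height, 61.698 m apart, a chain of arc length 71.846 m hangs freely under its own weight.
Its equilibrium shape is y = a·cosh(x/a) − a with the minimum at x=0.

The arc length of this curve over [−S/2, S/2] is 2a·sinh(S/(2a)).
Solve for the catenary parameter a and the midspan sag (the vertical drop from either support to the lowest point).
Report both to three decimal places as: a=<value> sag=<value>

a=31.792 sag=16.179

seed: a₀ = √(S³/(24(L−S))) = √(61.698³/(24·10.148)) = 31.053516
iter 1: u=0.993414  f(a)=+5.127e-01  f'(a)=-7.204e-01  a ← 31.053516 − (+5.127e-01/-7.204e-01) = 31.765161
iter 2: u=0.971158  f(a)=+1.815e-02  f'(a)=-6.702e-01  a ← 31.765161 − (+1.815e-02/-6.702e-01) = 31.792247
iter 3: u=0.970331  f(a)=+2.461e-05  f'(a)=-6.684e-01  a ← 31.792247 − (+2.461e-05/-6.684e-01) = 31.792284
iter 4: u=0.970330  f(a)=+4.536e-11  f'(a)=-6.684e-01  a ← 31.792284 − (+4.536e-11/-6.684e-01) = 31.792284
iter 5: u=0.970330  f(a)=+0.000e+00  f'(a)=-6.684e-01  a ← 31.792284 − (+0.000e+00/-6.684e-01) = 31.792284
converged: |Δa| < 1e-12 after 5 iterations
sag = a·(cosh(S/(2a)) − 1) = 31.792284·(cosh(0.970330) − 1) = 16.178658
T_max/T_min = cosh(S/(2a)) = 1.508886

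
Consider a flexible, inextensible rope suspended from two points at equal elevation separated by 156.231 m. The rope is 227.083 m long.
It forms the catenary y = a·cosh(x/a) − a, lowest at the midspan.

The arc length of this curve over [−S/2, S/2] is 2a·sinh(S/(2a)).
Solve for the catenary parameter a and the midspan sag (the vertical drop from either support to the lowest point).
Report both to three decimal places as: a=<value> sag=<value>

seed: a₀ = √(S³/(24(L−S))) = √(156.231³/(24·70.852)) = 47.355360
iter 1: u=1.649560  f(a)=+1.029e+01  f'(a)=-3.890e+00  a ← 47.355360 − (+1.029e+01/-3.890e+00) = 50.000283
iter 2: u=1.562301  f(a)=+9.249e-01  f'(a)=-3.219e+00  a ← 50.000283 − (+9.249e-01/-3.219e+00) = 50.287577
iter 3: u=1.553376  f(a)=+9.105e-03  f'(a)=-3.156e+00  a ← 50.287577 − (+9.105e-03/-3.156e+00) = 50.290461
iter 4: u=1.553287  f(a)=+9.015e-07  f'(a)=-3.156e+00  a ← 50.290461 − (+9.015e-07/-3.156e+00) = 50.290461
iter 5: u=1.553287  f(a)=-5.684e-14  f'(a)=-3.156e+00  a ← 50.290461 − (-5.684e-14/-3.156e+00) = 50.290461
converged: |Δa| < 1e-12 after 5 iterations
sag = a·(cosh(S/(2a)) − 1) = 50.290461·(cosh(1.553287) − 1) = 73.890063
T_max/T_min = cosh(S/(2a)) = 2.469266

a=50.290 sag=73.890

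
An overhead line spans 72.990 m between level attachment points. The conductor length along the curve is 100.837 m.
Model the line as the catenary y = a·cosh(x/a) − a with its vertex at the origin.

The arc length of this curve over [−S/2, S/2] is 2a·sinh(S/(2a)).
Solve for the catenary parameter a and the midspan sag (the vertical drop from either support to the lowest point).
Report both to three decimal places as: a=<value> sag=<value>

a=25.396 sag=31.057

seed: a₀ = √(S³/(24(L−S))) = √(72.990³/(24·27.847)) = 24.121273
iter 1: u=1.512980  f(a)=+3.367e+00  f'(a)=-2.883e+00  a ← 24.121273 − (+3.367e+00/-2.883e+00) = 25.289197
iter 2: u=1.443106  f(a)=+2.600e-01  f'(a)=-2.453e+00  a ← 25.289197 − (+2.600e-01/-2.453e+00) = 25.395168
iter 3: u=1.437084  f(a)=+1.837e-03  f'(a)=-2.419e+00  a ← 25.395168 − (+1.837e-03/-2.419e+00) = 25.395928
iter 4: u=1.437041  f(a)=+9.311e-08  f'(a)=-2.418e+00  a ← 25.395928 − (+9.311e-08/-2.418e+00) = 25.395928
iter 5: u=1.437041  f(a)=-1.421e-14  f'(a)=-2.418e+00  a ← 25.395928 − (-1.421e-14/-2.418e+00) = 25.395928
converged: |Δa| < 1e-12 after 5 iterations
sag = a·(cosh(S/(2a)) − 1) = 25.395928·(cosh(1.437041) − 1) = 31.057401
T_max/T_min = cosh(S/(2a)) = 2.222928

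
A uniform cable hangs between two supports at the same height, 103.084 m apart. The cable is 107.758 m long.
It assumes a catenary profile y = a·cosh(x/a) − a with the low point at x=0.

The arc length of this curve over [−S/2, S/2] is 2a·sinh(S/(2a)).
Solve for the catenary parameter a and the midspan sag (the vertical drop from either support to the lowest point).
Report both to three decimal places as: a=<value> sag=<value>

seed: a₀ = √(S³/(24(L−S))) = √(103.084³/(24·4.674)) = 98.818195
iter 1: u=0.521584  f(a)=+6.399e-02  f'(a)=-9.720e-02  a ← 98.818195 − (+6.399e-02/-9.720e-02) = 99.476567
iter 2: u=0.518132  f(a)=+6.452e-04  f'(a)=-9.525e-02  a ← 99.476567 − (+6.452e-04/-9.525e-02) = 99.483340
iter 3: u=0.518097  f(a)=+6.706e-08  f'(a)=-9.523e-02  a ← 99.483340 − (+6.706e-08/-9.523e-02) = 99.483341
iter 4: u=0.518097  f(a)=+0.000e+00  f'(a)=-9.523e-02  a ← 99.483341 − (+0.000e+00/-9.523e-02) = 99.483341
converged: |Δa| < 1e-12 after 4 iterations
sag = a·(cosh(S/(2a)) − 1) = 99.483341·(cosh(0.518097) − 1) = 13.653222
T_max/T_min = cosh(S/(2a)) = 1.137241

a=99.483 sag=13.653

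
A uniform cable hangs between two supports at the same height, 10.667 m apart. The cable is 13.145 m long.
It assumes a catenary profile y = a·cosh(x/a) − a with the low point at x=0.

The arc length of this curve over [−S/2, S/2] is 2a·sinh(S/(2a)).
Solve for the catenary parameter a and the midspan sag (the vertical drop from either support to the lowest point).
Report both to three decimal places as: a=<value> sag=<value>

a=4.667 sag=3.394

seed: a₀ = √(S³/(24(L−S))) = √(10.667³/(24·2.478)) = 4.517594
iter 1: u=1.180606  f(a)=+1.785e-01  f'(a)=-1.258e+00  a ← 4.517594 − (+1.785e-01/-1.258e+00) = 4.659543
iter 2: u=1.144640  f(a)=+8.760e-03  f'(a)=-1.137e+00  a ← 4.659543 − (+8.760e-03/-1.137e+00) = 4.667248
iter 3: u=1.142751  f(a)=+2.350e-05  f'(a)=-1.131e+00  a ← 4.667248 − (+2.350e-05/-1.131e+00) = 4.667268
iter 4: u=1.142745  f(a)=+1.701e-10  f'(a)=-1.131e+00  a ← 4.667268 − (+1.701e-10/-1.131e+00) = 4.667268
iter 5: u=1.142745  f(a)=+3.553e-15  f'(a)=-1.131e+00  a ← 4.667268 − (+3.553e-15/-1.131e+00) = 4.667268
converged: |Δa| < 1e-12 after 5 iterations
sag = a·(cosh(S/(2a)) − 1) = 4.667268·(cosh(1.142745) − 1) = 3.393820
T_max/T_min = cosh(S/(2a)) = 1.727153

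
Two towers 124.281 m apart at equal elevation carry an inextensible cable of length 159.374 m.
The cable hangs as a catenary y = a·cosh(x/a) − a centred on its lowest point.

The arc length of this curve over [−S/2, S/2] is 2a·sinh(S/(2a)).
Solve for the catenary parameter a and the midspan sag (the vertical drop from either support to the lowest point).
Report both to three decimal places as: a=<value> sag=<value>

seed: a₀ = √(S³/(24(L−S))) = √(124.281³/(24·35.093)) = 47.740970
iter 1: u=1.301618  f(a)=+3.096e+00  f'(a)=-1.735e+00  a ← 47.740970 − (+3.096e+00/-1.735e+00) = 49.525374
iter 2: u=1.254720  f(a)=+1.820e-01  f'(a)=-1.536e+00  a ← 49.525374 − (+1.820e-01/-1.536e+00) = 49.643857
iter 3: u=1.251726  f(a)=+7.163e-04  f'(a)=-1.524e+00  a ← 49.643857 − (+7.163e-04/-1.524e+00) = 49.644327
iter 4: u=1.251714  f(a)=+1.119e-08  f'(a)=-1.524e+00  a ← 49.644327 − (+1.119e-08/-1.524e+00) = 49.644327
iter 5: u=1.251714  f(a)=+2.842e-14  f'(a)=-1.524e+00  a ← 49.644327 − (+2.842e-14/-1.524e+00) = 49.644327
converged: |Δa| < 1e-12 after 5 iterations
sag = a·(cosh(S/(2a)) − 1) = 49.644327·(cosh(1.251714) − 1) = 44.241653
T_max/T_min = cosh(S/(2a)) = 1.891172

a=49.644 sag=44.242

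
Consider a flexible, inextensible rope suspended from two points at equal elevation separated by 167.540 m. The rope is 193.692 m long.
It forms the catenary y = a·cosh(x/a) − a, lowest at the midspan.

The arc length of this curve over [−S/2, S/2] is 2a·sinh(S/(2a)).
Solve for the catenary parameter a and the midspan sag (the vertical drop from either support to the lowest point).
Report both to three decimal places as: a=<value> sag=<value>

a=88.518 sag=42.686

seed: a₀ = √(S³/(24(L−S))) = √(167.540³/(24·26.152)) = 86.560487
iter 1: u=0.967763  f(a)=+1.252e+00  f'(a)=-6.628e-01  a ← 86.560487 − (+1.252e+00/-6.628e-01) = 88.450021
iter 2: u=0.947089  f(a)=+4.218e-02  f'(a)=-6.188e-01  a ← 88.450021 − (+4.218e-02/-6.188e-01) = 88.518185
iter 3: u=0.946359  f(a)=+5.155e-05  f'(a)=-6.173e-01  a ← 88.518185 − (+5.155e-05/-6.173e-01) = 88.518269
iter 4: u=0.946358  f(a)=+7.719e-11  f'(a)=-6.173e-01  a ← 88.518269 − (+7.719e-11/-6.173e-01) = 88.518269
iter 5: u=0.946358  f(a)=+0.000e+00  f'(a)=-6.173e-01  a ← 88.518269 − (+0.000e+00/-6.173e-01) = 88.518269
converged: |Δa| < 1e-12 after 5 iterations
sag = a·(cosh(S/(2a)) − 1) = 88.518269·(cosh(0.946358) − 1) = 42.686272
T_max/T_min = cosh(S/(2a)) = 1.482231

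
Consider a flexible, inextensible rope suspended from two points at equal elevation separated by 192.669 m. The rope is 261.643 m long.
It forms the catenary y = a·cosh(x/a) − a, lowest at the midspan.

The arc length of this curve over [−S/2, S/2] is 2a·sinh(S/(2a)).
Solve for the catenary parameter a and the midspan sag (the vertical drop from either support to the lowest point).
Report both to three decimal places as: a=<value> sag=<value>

a=69.005 sag=78.900

seed: a₀ = √(S³/(24(L−S))) = √(192.669³/(24·68.974)) = 65.730879
iter 1: u=1.465590  f(a)=+7.798e+00  f'(a)=-2.585e+00  a ← 65.730879 − (+7.798e+00/-2.585e+00) = 68.746986
iter 2: u=1.401291  f(a)=+5.688e-01  f'(a)=-2.221e+00  a ← 68.746986 − (+5.688e-01/-2.221e+00) = 69.003132
iter 3: u=1.396089  f(a)=+3.554e-03  f'(a)=-2.193e+00  a ← 69.003132 − (+3.554e-03/-2.193e+00) = 69.004752
iter 4: u=1.396056  f(a)=+1.406e-07  f'(a)=-2.193e+00  a ← 69.004752 − (+1.406e-07/-2.193e+00) = 69.004752
iter 5: u=1.396056  f(a)=-5.684e-14  f'(a)=-2.193e+00  a ← 69.004752 − (-5.684e-14/-2.193e+00) = 69.004752
converged: |Δa| < 1e-12 after 5 iterations
sag = a·(cosh(S/(2a)) − 1) = 69.004752·(cosh(1.396056) − 1) = 78.900355
T_max/T_min = cosh(S/(2a)) = 2.143405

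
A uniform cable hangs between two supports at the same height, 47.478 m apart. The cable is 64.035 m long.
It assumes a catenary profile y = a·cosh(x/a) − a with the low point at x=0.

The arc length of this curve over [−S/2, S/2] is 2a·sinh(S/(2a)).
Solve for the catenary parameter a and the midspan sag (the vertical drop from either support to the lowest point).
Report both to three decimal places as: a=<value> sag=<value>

seed: a₀ = √(S³/(24(L−S))) = √(47.478³/(24·16.557)) = 16.411270
iter 1: u=1.446506  f(a)=+1.821e+00  f'(a)=-2.473e+00  a ← 16.411270 − (+1.821e+00/-2.473e+00) = 17.147707
iter 2: u=1.384383  f(a)=+1.297e-01  f'(a)=-2.132e+00  a ← 17.147707 − (+1.297e-01/-2.132e+00) = 17.208569
iter 3: u=1.379487  f(a)=+7.704e-04  f'(a)=-2.107e+00  a ← 17.208569 − (+7.704e-04/-2.107e+00) = 17.208935
iter 4: u=1.379458  f(a)=+2.752e-08  f'(a)=-2.106e+00  a ← 17.208935 − (+2.752e-08/-2.106e+00) = 17.208935
iter 5: u=1.379458  f(a)=+1.421e-14  f'(a)=-2.106e+00  a ← 17.208935 − (+1.421e-14/-2.106e+00) = 17.208935
converged: |Δa| < 1e-12 after 5 iterations
sag = a·(cosh(S/(2a)) − 1) = 17.208935·(cosh(1.379458) − 1) = 19.140312
T_max/T_min = cosh(S/(2a)) = 2.112231

a=17.209 sag=19.140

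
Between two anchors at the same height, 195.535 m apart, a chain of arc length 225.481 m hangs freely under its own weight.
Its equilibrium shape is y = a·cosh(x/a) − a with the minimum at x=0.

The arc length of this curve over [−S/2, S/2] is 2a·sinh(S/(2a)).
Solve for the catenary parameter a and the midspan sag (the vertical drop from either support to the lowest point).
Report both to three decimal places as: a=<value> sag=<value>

seed: a₀ = √(S³/(24(L−S))) = √(195.535³/(24·29.946)) = 101.990971
iter 1: u=0.958590  f(a)=+1.406e+00  f'(a)=-6.430e-01  a ← 101.990971 − (+1.406e+00/-6.430e-01) = 104.178175
iter 2: u=0.938464  f(a)=+4.651e-02  f'(a)=-6.011e-01  a ← 104.178175 − (+4.651e-02/-6.011e-01) = 104.255554
iter 3: u=0.937768  f(a)=+5.473e-05  f'(a)=-5.997e-01  a ← 104.255554 − (+5.473e-05/-5.997e-01) = 104.255645
iter 4: u=0.937767  f(a)=+7.603e-11  f'(a)=-5.997e-01  a ← 104.255645 − (+7.603e-11/-5.997e-01) = 104.255645
iter 5: u=0.937767  f(a)=+0.000e+00  f'(a)=-5.997e-01  a ← 104.255645 − (+0.000e+00/-5.997e-01) = 104.255645
converged: |Δa| < 1e-12 after 5 iterations
sag = a·(cosh(S/(2a)) − 1) = 104.255645·(cosh(0.937767) − 1) = 49.301054
T_max/T_min = cosh(S/(2a)) = 1.472886

a=104.256 sag=49.301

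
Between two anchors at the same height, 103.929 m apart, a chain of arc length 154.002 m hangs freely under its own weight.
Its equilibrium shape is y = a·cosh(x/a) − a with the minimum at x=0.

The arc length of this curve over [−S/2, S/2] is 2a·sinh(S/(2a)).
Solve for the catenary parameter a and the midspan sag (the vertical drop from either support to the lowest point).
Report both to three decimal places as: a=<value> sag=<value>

a=32.565 sag=51.039

seed: a₀ = √(S³/(24(L−S))) = √(103.929³/(24·50.073)) = 30.563121
iter 1: u=1.700235  f(a)=+7.756e+00  f'(a)=-4.327e+00  a ← 30.563121 − (+7.756e+00/-4.327e+00) = 32.355589
iter 2: u=1.606044  f(a)=+7.347e-01  f'(a)=-3.543e+00  a ← 32.355589 − (+7.347e-01/-3.543e+00) = 32.562960
iter 3: u=1.595816  f(a)=+8.115e-03  f'(a)=-3.465e+00  a ← 32.562960 − (+8.115e-03/-3.465e+00) = 32.565302
iter 4: u=1.595701  f(a)=+1.014e-06  f'(a)=-3.464e+00  a ← 32.565302 − (+1.014e-06/-3.464e+00) = 32.565302
iter 5: u=1.595701  f(a)=+2.842e-14  f'(a)=-3.464e+00  a ← 32.565302 − (+2.842e-14/-3.464e+00) = 32.565302
converged: |Δa| < 1e-12 after 5 iterations
sag = a·(cosh(S/(2a)) − 1) = 32.565302·(cosh(1.595701) − 1) = 51.038842
T_max/T_min = cosh(S/(2a)) = 2.567277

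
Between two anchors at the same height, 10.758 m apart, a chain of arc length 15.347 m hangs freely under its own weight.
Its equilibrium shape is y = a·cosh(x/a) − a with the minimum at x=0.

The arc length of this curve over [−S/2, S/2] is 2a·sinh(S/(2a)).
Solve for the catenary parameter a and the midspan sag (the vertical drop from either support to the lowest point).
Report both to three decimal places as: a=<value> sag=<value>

a=3.559 sag=4.900

seed: a₀ = √(S³/(24(L−S))) = √(10.758³/(24·4.589)) = 3.362271
iter 1: u=1.599812  f(a)=+6.243e-01  f'(a)=-3.495e+00  a ← 3.362271 − (+6.243e-01/-3.495e+00) = 3.540893
iter 2: u=1.519108  f(a)=+5.320e-02  f'(a)=-2.923e+00  a ← 3.540893 − (+5.320e-02/-2.923e+00) = 3.559096
iter 3: u=1.511339  f(a)=+4.659e-04  f'(a)=-2.872e+00  a ← 3.559096 − (+4.659e-04/-2.872e+00) = 3.559258
iter 4: u=1.511270  f(a)=+3.641e-08  f'(a)=-2.871e+00  a ← 3.559258 − (+3.641e-08/-2.871e+00) = 3.559258
iter 5: u=1.511270  f(a)=+3.553e-15  f'(a)=-2.871e+00  a ← 3.559258 − (+3.553e-15/-2.871e+00) = 3.559258
converged: |Δa| < 1e-12 after 5 iterations
sag = a·(cosh(S/(2a)) − 1) = 3.559258·(cosh(1.511270) − 1) = 4.899519
T_max/T_min = cosh(S/(2a)) = 2.376556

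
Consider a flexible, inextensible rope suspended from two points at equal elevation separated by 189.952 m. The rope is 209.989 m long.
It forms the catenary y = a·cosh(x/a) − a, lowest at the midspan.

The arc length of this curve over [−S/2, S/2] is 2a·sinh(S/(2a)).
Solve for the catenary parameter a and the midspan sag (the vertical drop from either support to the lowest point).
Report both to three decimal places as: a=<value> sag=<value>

seed: a₀ = √(S³/(24(L−S))) = √(189.952³/(24·20.037)) = 119.383370
iter 1: u=0.795555  f(a)=+6.437e-01  f'(a)=-3.574e-01  a ← 119.383370 − (+6.437e-01/-3.574e-01) = 121.184454
iter 2: u=0.783731  f(a)=+1.486e-02  f'(a)=-3.411e-01  a ← 121.184454 − (+1.486e-02/-3.411e-01) = 121.228011
iter 3: u=0.783449  f(a)=+8.328e-06  f'(a)=-3.407e-01  a ← 121.228011 − (+8.328e-06/-3.407e-01) = 121.228036
iter 4: u=0.783449  f(a)=+2.672e-12  f'(a)=-3.407e-01  a ← 121.228036 − (+2.672e-12/-3.407e-01) = 121.228036
converged: |Δa| < 1e-12 after 4 iterations
sag = a·(cosh(S/(2a)) − 1) = 121.228036·(cosh(0.783449) − 1) = 39.146780
T_max/T_min = cosh(S/(2a)) = 1.322919

a=121.228 sag=39.147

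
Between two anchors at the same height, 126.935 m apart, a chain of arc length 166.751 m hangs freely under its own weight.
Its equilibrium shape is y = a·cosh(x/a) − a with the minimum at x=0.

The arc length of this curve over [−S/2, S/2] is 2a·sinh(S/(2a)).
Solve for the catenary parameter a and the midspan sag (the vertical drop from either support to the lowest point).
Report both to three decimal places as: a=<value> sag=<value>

seed: a₀ = √(S³/(24(L−S))) = √(126.935³/(24·39.816)) = 46.263411
iter 1: u=1.371872  f(a)=+3.919e+00  f'(a)=-2.068e+00  a ← 46.263411 − (+3.919e+00/-2.068e+00) = 48.158740
iter 2: u=1.317881  f(a)=+2.537e-01  f'(a)=-1.808e+00  a ← 48.158740 − (+2.537e-01/-1.808e+00) = 48.299070
iter 3: u=1.314052  f(a)=+1.226e-03  f'(a)=-1.791e+00  a ← 48.299070 − (+1.226e-03/-1.791e+00) = 48.299754
iter 4: u=1.314034  f(a)=+2.893e-08  f'(a)=-1.790e+00  a ← 48.299754 − (+2.893e-08/-1.790e+00) = 48.299754
iter 5: u=1.314034  f(a)=+0.000e+00  f'(a)=-1.790e+00  a ← 48.299754 − (+0.000e+00/-1.790e+00) = 48.299754
converged: |Δa| < 1e-12 after 5 iterations
sag = a·(cosh(S/(2a)) − 1) = 48.299754·(cosh(1.314034) − 1) = 48.055527
T_max/T_min = cosh(S/(2a)) = 1.994944

a=48.300 sag=48.056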